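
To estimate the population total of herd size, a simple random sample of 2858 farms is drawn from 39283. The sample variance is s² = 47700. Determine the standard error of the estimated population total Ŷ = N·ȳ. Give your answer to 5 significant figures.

Var(Ŷ) = N²·Var(ȳ) = N²·(1 − n/N)·s²/n.
f = 2858/39283 = 0.07275412; Var(ȳ) = 0.92724588·47700/2858 = 15.475727.
Var(Ŷ) = 39283² · 15.475727 = 2.3881431 × 10^10.
SE(Ŷ) = √(2.3881431 × 10^10) = 154540.

154540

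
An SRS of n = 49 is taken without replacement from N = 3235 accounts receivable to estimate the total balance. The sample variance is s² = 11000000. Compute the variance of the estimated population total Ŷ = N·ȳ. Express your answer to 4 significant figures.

Var(Ŷ) = N²·Var(ȳ) = N²·(1 − n/N)·s²/n.
f = 49/3235 = 0.01514683; Var(ȳ) = 0.98485317·11000000/49 = 221089.49.
Var(Ŷ) = 3235² · 221089.49 = 2.3137513 × 10^12.

2.314 × 10^12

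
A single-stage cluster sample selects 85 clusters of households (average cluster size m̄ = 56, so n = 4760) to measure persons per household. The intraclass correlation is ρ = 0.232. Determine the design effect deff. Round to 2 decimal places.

13.76

deff = 1 + (56 − 1)·0.232 = 1 + 12.76 = 13.76.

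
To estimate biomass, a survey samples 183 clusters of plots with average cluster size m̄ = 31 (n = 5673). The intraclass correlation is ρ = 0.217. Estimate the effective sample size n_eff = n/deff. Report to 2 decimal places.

755.39

deff = 1 + (31 − 1)·0.217 = 1 + 6.51 = 7.51.
n_eff = 5673 / 7.51 = 755.39.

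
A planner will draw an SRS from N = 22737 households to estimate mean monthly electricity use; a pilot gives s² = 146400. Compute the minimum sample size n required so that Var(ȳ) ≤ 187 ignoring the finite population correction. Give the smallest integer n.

Without fpc, n₀ = s²/D = 146400/187 = 782.8877.
Rounding up, n = 783.

783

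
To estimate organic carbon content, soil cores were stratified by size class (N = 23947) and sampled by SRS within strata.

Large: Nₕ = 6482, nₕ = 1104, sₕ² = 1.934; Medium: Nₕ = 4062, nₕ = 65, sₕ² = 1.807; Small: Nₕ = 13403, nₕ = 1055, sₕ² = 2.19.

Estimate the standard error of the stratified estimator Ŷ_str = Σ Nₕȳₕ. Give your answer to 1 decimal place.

925.2

Var(Ŷ_str) = Σₕ Nₕ²(1 − fₕ)sₕ²/nₕ.
Large: 6482²·(1 − 1104/6482)·1.934/1104 = 61068.496.
Medium: 4062²·(1 − 65/4062)·1.807/65 = 451355.63.
Small: 13403²·(1 − 1055/13403)·2.19/1055 = 343550.27.
Sum = 855974.4.
SE = √(855974.4) = 925.2.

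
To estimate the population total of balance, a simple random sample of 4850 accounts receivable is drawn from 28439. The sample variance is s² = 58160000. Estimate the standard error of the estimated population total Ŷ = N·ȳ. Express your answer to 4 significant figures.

Var(Ŷ) = N²·Var(ȳ) = N²·(1 − n/N)·s²/n.
f = 4850/28439 = 0.17054046; Var(ȳ) = 0.82945954·58160000/4850 = 9946.6736.
Var(Ŷ) = 28439² · 9946.6736 = 8.0446381 × 10^12.
SE(Ŷ) = √(8.0446381 × 10^12) = 2.836 × 10^6.

2.836 × 10^6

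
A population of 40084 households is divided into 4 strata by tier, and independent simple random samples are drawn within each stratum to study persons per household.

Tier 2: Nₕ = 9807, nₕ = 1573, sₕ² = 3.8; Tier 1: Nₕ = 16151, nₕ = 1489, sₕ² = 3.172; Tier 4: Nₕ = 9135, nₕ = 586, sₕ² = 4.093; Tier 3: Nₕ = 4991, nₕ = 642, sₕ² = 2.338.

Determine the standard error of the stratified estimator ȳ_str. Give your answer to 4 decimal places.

0.0287

Var(ȳ_str) = Σₕ Wₕ²(1 − fₕ)sₕ²/nₕ with Wₕ = Nₕ/N, N = 40084.
Tier 2: Wₕ = 0.24466121; term = 0.24466121²·(1 − 0.16039564)·3.8/1573 = 1.2141149 × 10^-4.
Tier 1: Wₕ = 0.40292885; term = 0.40292885²·(1 − 0.09219243)·3.172/1489 = 3.1397062 × 10^-4.
Tier 4: Wₕ = 0.22789642; term = 0.22789642²·(1 − 0.06414888)·4.093/586 = 3.3948914 × 10^-4.
Tier 3: Wₕ = 0.12451352; term = 0.12451352²·(1 − 0.12863154)·2.338/642 = 4.9197649 × 10^-5.
Sum = 8.240689 × 10^-4.
SE = √(8.240689 × 10^-4) = 0.0287.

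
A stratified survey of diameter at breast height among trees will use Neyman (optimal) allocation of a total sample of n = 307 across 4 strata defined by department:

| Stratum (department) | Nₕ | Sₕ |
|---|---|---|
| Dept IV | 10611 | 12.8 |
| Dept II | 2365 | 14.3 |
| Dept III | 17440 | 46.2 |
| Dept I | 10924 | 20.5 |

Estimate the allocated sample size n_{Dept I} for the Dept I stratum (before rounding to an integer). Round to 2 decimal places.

57.32

Neyman allocation: nₕ = n·NₕSₕ / Σⱼ NⱼSⱼ.
Σ NⱼSⱼ = 10611·12.8 + 2365·14.3 + 17440·46.2 + 10924·20.5 = 1.1993103 × 10^6.
n_{Dept I} = 307·10924·20.5 / (1.1993103 × 10^6) = 57.32.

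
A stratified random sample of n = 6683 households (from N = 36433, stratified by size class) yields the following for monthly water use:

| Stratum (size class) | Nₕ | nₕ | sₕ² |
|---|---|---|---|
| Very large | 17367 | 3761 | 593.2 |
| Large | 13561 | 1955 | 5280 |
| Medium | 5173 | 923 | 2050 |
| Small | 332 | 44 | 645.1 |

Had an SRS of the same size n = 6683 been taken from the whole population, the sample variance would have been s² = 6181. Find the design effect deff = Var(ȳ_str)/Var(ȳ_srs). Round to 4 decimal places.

0.5113

Var(ȳ_str) = Σ Wₕ²(1−fₕ)sₕ²/nₕ with Wₕ = Nₕ/36433:
  Very large: (17367/36433)²·(1−3761/17367)·593.2/3761 = 0.028077809
  Large: (13561/36433)²·(1−1955/13561)·5280/1955 = 0.32023705
  Medium: (5173/36433)²·(1−923/5173)·2050/923 = 0.036786943
  Small: (332/36433)²·(1−44/332)·645.1/44 = 0.0010561244
  → Var(ȳ_str) = 0.38615793.
Var(ȳ_srs) = (1 − 6683/36433)·6181/6683 = 0.75523015.
deff = 0.38615793 / 0.75523015 = 0.5113.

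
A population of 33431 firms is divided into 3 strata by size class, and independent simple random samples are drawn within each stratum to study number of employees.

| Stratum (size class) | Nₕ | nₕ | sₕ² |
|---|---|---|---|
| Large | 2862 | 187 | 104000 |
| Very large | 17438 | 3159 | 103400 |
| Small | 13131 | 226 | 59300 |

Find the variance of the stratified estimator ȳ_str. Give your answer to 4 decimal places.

Var(ȳ_str) = Σₕ Wₕ²(1 − fₕ)sₕ²/nₕ with Wₕ = Nₕ/N, N = 33431.
Large: Wₕ = 0.08560917; term = 0.08560917²·(1 − 0.06533892)·104000/187 = 3.8096617.
Very large: Wₕ = 0.52161168; term = 0.52161168²·(1 − 0.18115610)·103400/3159 = 7.2923356.
Small: Wₕ = 0.39277916; term = 0.39277916²·(1 − 0.01721118)·59300/226 = 39.783531.
Sum = 50.885528.

50.8855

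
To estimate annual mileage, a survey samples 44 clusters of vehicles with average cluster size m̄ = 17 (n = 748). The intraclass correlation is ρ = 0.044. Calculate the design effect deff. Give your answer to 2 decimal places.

1.70

deff = 1 + (17 − 1)·0.044 = 1 + 0.704 = 1.704.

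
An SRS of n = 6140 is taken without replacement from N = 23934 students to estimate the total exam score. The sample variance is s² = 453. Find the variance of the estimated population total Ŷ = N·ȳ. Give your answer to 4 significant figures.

3.142 × 10^7

Var(Ŷ) = N²·Var(ȳ) = N²·(1 − n/N)·s²/n.
f = 6140/23934 = 0.25653882; Var(ȳ) = 0.74346118·453/6140 = 0.054851452.
Var(Ŷ) = 23934² · 0.054851452 = 3.1420906 × 10^7.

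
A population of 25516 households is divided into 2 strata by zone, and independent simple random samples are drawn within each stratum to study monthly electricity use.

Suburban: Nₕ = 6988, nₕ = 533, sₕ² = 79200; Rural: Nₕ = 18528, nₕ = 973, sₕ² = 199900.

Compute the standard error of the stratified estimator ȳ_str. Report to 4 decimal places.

10.6269

Var(ȳ_str) = Σₕ Wₕ²(1 − fₕ)sₕ²/nₕ with Wₕ = Nₕ/N, N = 25516.
Suburban: Wₕ = 0.27386738; term = 0.27386738²·(1 − 0.07627361)·79200/533 = 10.294895.
Rural: Wₕ = 0.72613262; term = 0.72613262²·(1 − 0.05251511)·199900/973 = 102.63705.
Sum = 112.93195.
SE = √(112.93195) = 10.6269.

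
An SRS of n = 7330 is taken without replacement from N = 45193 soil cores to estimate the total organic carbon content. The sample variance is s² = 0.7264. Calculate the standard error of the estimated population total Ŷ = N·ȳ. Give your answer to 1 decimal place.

Var(Ŷ) = N²·Var(ȳ) = N²·(1 − n/N)·s²/n.
f = 7330/45193 = 0.16219326; Var(ȳ) = 0.83780674·0.7264/7330 = 8.3026305 × 10^-5.
Var(Ŷ) = 45193² · (8.3026305 × 10^-5) = 169573.53.
SE(Ŷ) = √(169573.53) = 411.8.

411.8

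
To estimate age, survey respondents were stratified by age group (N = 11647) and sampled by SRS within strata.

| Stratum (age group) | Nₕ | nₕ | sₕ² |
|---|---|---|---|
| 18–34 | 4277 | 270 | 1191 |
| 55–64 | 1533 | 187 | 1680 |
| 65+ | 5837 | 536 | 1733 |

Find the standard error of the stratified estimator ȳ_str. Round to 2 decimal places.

Var(ȳ_str) = Σₕ Wₕ²(1 − fₕ)sₕ²/nₕ with Wₕ = Nₕ/N, N = 11647.
18–34: Wₕ = 0.36721903; term = 0.36721903²·(1 − 0.06312836)·1191/270 = 0.55728639.
55–64: Wₕ = 0.13162188; term = 0.13162188²·(1 − 0.12198304)·1680/187 = 0.13665538.
65+: Wₕ = 0.50115910; term = 0.50115910²·(1 − 0.09182799)·1733/536 = 0.73748488.
Sum = 1.4314267.
SE = √(1.4314267) = 1.20.

1.20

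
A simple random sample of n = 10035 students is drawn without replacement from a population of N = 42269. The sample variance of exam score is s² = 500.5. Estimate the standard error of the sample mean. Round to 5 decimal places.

Under SRS without replacement, Var(ȳ) = (1 − f)·s²/n with f = n/N = 10035/42269 = 0.23740803.
Var(ȳ) = (1 − 0.23740803)·500.5/10035 = 0.76259197·0.049875436 = 0.038034607.
SE(ȳ) = √(0.038034607) = 0.19502.

0.19502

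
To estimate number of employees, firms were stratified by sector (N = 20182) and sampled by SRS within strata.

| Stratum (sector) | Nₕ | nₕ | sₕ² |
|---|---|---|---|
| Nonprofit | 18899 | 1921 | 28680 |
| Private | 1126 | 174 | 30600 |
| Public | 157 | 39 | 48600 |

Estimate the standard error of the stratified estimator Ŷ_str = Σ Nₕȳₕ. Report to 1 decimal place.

70725.3

Var(Ŷ_str) = Σₕ Nₕ²(1 − fₕ)sₕ²/nₕ.
Nonprofit: 18899²·(1 − 1921/18899)·28680/1921 = 4.7904591 × 10^9.
Private: 1126²·(1 − 174/1126)·30600/174 = 1.885157 × 10^8.
Public: 157²·(1 − 39/157)·48600/39 = 2.3086246 × 10^7.
Sum = 5.002061 × 10^9.
SE = √(5.002061 × 10^9) = 70725.3.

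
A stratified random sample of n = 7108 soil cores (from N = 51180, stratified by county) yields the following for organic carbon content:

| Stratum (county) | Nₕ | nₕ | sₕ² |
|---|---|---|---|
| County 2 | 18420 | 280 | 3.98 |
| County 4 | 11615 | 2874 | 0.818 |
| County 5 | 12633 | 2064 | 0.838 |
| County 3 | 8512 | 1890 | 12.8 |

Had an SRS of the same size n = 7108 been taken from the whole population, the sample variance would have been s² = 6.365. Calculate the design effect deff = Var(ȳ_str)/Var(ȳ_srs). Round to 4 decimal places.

2.5816

Var(ȳ_str) = Σ Wₕ²(1−fₕ)sₕ²/nₕ with Wₕ = Nₕ/51180:
  County 2: (18420/51180)²·(1−280/18420)·3.98/280 = 0.0018132237
  County 4: (11615/51180)²·(1−2874/11615)·0.818/2874 = 1.1031798 × 10^-5
  County 5: (12633/51180)²·(1−2064/12633)·0.838/2064 = 2.0695416 × 10^-5
  County 3: (8512/51180)²·(1−1890/8512)·12.8/1890 = 1.4573652 × 10^-4
  → Var(ȳ_str) = 0.0019906874.
Var(ȳ_srs) = (1 − 7108/51180)·6.365/7108 = 7.7110491 × 10^-4.
deff = 0.0019906874 / (7.7110491 × 10^-4) = 2.5816.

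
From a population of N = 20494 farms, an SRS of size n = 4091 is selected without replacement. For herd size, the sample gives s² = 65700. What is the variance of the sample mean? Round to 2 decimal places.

12.85

Under SRS without replacement, Var(ȳ) = (1 − f)·s²/n with f = n/N = 4091/20494 = 0.19961940.
Var(ȳ) = (1 − 0.19961940)·65700/4091 = 0.80038060·16.059643 = 12.853827.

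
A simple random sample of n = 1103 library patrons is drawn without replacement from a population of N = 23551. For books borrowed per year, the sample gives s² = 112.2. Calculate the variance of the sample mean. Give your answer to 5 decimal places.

Under SRS without replacement, Var(ȳ) = (1 − f)·s²/n with f = n/N = 1103/23551 = 0.04683453.
Var(ȳ) = (1 − 0.04683453)·112.2/1103 = 0.95316547·0.10172257 = 0.096958446.

0.09696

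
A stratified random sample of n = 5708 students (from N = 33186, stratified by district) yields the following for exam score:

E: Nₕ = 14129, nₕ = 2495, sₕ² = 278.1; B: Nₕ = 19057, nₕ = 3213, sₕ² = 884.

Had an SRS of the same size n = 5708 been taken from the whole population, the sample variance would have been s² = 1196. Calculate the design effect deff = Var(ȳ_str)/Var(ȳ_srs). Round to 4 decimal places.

0.5307

Var(ȳ_str) = Σ Wₕ²(1−fₕ)sₕ²/nₕ with Wₕ = Nₕ/33186:
  E: (14129/33186)²·(1−2495/14129)·278.1/2495 = 0.016636467
  B: (19057/33186)²·(1−3213/19057)·884/3213 = 0.075431213
  → Var(ȳ_str) = 0.09206768.
Var(ȳ_srs) = (1 − 5708/33186)·1196/5708 = 0.17349119.
deff = 0.09206768 / 0.17349119 = 0.5307.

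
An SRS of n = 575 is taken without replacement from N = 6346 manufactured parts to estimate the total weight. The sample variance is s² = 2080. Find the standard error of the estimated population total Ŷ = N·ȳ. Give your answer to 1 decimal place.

Var(Ŷ) = N²·Var(ȳ) = N²·(1 − n/N)·s²/n.
f = 575/6346 = 0.09060826; Var(ȳ) = 0.90939174·2080/575 = 3.2896258.
Var(Ŷ) = 6346² · 3.2896258 = 1.3247888 × 10^8.
SE(Ŷ) = √(1.3247888 × 10^8) = 11509.9.

11509.9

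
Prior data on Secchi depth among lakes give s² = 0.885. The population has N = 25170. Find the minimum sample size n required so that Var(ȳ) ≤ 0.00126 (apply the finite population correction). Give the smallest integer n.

684

Without fpc, n₀ = s²/D = 0.885/0.00126 = 702.3810.
With fpc, (1 − n/N)·s²/n ≤ D requires n ≥ n₀/(1 + n₀/N) = 702.3810/(1 + 702.3810/25170) = 683.3128.
Rounding up, n = 684.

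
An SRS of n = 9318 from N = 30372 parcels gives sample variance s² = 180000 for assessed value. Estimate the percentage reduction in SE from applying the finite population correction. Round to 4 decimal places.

16.7411

f = n/N = 9318/30372 = 0.30679573.
SE_no-fpc = √(s²/n) = 4.3951621; SE_fpc = √((1−f)s²/n) = 3.6593632.
Ratio = √(1−f) = 0.83258889. Reduction = 100·(1 − 0.83258889) = 16.7411%.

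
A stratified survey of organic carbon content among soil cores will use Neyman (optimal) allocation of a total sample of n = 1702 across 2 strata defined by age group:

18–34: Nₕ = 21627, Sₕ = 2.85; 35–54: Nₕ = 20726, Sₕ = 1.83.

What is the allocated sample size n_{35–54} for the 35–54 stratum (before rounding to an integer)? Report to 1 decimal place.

Neyman allocation: nₕ = n·NₕSₕ / Σⱼ NⱼSⱼ.
Σ NⱼSⱼ = 21627·2.85 + 20726·1.83 = 99565.53.
n_{35–54} = 1702·20726·1.83 / 99565.53 = 648.4.

648.4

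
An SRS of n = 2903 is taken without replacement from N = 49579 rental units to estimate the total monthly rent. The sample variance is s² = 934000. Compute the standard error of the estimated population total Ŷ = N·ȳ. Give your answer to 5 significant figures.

Var(Ŷ) = N²·Var(ȳ) = N²·(1 − n/N)·s²/n.
f = 2903/49579 = 0.05855302; Var(ȳ) = 0.94144698·934000/2903 = 302.89751.
Var(Ŷ) = 49579² · 302.89751 = 7.4454548 × 10^11.
SE(Ŷ) = √(7.4454548 × 10^11) = 862870.

862870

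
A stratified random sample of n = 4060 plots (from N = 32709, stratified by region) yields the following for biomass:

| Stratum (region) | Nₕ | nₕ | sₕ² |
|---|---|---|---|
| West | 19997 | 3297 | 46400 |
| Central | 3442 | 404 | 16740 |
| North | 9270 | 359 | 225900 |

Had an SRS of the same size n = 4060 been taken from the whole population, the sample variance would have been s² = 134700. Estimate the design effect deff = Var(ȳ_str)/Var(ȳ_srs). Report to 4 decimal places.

1.8370

Var(ȳ_str) = Σ Wₕ²(1−fₕ)sₕ²/nₕ with Wₕ = Nₕ/32709:
  West: (19997/32709)²·(1−3297/19997)·46400/3297 = 4.3928444
  Central: (3442/32709)²·(1−404/3442)·16740/404 = 0.4049843
  North: (9270/32709)²·(1−359/9270)·225900/359 = 48.584018
  → Var(ȳ_str) = 53.381847.
Var(ȳ_srs) = (1 − 4060/32709)·134700/4060 = 29.059207.
deff = 53.381847 / 29.059207 = 1.8370.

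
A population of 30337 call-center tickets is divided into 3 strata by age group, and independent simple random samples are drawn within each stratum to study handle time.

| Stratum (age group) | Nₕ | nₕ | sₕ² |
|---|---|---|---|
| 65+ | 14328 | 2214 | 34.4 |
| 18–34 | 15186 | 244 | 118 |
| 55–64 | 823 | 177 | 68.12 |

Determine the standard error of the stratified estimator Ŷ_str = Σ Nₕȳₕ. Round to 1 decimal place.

10613.0

Var(Ŷ_str) = Σₕ Nₕ²(1 − fₕ)sₕ²/nₕ.
65+: 14328²·(1 − 2214/14328)·34.4/2214 = 2.6968325 × 10^6.
18–34: 15186²·(1 − 244/15186)·118/244 = 1.0973478 × 10^8.
55–64: 823²·(1 − 177/823)·68.12/177 = 204613.24.
Sum = 1.1263623 × 10^8.
SE = √(1.1263623 × 10^8) = 10613.0.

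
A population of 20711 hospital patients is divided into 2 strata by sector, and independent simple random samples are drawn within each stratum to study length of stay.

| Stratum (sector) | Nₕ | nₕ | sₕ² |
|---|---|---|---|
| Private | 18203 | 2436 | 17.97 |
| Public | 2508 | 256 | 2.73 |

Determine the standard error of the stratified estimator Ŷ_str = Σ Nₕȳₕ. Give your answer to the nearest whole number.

Var(Ŷ_str) = Σₕ Nₕ²(1 − fₕ)sₕ²/nₕ.
Private: 18203²·(1 − 2436/18203)·17.97/2436 = 2.1172046 × 10^6.
Public: 2508²·(1 − 256/2508)·2.73/256 = 60230.796.
Sum = 2.1774354 × 10^6.
SE = √(2.1774354 × 10^6) = 1476.

1476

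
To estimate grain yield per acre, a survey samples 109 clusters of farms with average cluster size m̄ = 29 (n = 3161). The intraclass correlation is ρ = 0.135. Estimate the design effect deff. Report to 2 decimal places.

deff = 1 + (29 − 1)·0.135 = 1 + 3.78 = 4.78.

4.78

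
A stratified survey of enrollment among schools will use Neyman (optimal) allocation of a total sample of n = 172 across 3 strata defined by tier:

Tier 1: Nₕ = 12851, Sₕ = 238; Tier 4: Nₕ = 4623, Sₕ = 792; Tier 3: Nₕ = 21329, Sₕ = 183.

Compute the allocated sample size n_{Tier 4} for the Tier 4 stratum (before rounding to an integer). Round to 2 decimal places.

59.28

Neyman allocation: nₕ = n·NₕSₕ / Σⱼ NⱼSⱼ.
Σ NⱼSⱼ = 12851·238 + 4623·792 + 21329·183 = 1.0623161 × 10^7.
n_{Tier 4} = 172·4623·792 / (1.0623161 × 10^7) = 59.28.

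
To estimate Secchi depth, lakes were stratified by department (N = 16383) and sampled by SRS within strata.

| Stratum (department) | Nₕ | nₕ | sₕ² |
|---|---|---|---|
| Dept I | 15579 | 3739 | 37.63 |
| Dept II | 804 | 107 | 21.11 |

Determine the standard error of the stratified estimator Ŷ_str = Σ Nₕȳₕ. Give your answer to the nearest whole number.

1402

Var(Ŷ_str) = Σₕ Nₕ²(1 − fₕ)sₕ²/nₕ.
Dept I: 15579²·(1 − 3739/15579)·37.63/3739 = 1.8563935 × 10^6.
Dept II: 804²·(1 − 107/804)·21.11/107 = 110558.79.
Sum = 1.9669523 × 10^6.
SE = √(1.9669523 × 10^6) = 1402.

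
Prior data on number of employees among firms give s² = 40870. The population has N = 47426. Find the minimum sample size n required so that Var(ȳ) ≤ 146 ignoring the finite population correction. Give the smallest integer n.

Without fpc, n₀ = s²/D = 40870/146 = 279.9315.
Rounding up, n = 280.

280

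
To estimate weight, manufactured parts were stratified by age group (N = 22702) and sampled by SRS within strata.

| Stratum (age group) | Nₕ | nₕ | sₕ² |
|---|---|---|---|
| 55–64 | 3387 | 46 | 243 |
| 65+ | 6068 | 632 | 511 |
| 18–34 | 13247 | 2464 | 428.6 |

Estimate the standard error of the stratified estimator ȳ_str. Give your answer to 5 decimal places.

Var(ȳ_str) = Σₕ Wₕ²(1 − fₕ)sₕ²/nₕ with Wₕ = Nₕ/N, N = 22702.
55–64: Wₕ = 0.14919390; term = 0.14919390²·(1 − 0.01358134)·243/46 = 0.11598768.
65+: Wₕ = 0.26728923; term = 0.26728923²·(1 − 0.10415293)·511/632 = 0.051748838.
18–34: Wₕ = 0.58351687; term = 0.58351687²·(1 − 0.18600438)·428.6/2464 = 0.048210359.
Sum = 0.21594688.
SE = √(0.21594688) = 0.46470.

0.46470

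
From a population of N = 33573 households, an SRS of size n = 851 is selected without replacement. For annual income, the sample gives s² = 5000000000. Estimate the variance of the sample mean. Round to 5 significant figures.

Under SRS without replacement, Var(ȳ) = (1 − f)·s²/n with f = n/N = 851/33573 = 0.02534775.
Var(ȳ) = (1 − 0.02534775)·5000000000/851 = 0.97465225·5.8754407 × 10^6 = 5.7265115 × 10^6.

5.7265 × 10^6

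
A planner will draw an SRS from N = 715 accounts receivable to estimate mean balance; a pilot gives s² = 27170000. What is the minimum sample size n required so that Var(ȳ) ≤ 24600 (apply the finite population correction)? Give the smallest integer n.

Without fpc, n₀ = s²/D = 27170000/24600 = 1104.4715.
With fpc, (1 − n/N)·s²/n ≤ D requires n ≥ n₀/(1 + n₀/N) = 1104.4715/(1 + 1104.4715/715) = 434.0256.
Rounding up, n = 435.

435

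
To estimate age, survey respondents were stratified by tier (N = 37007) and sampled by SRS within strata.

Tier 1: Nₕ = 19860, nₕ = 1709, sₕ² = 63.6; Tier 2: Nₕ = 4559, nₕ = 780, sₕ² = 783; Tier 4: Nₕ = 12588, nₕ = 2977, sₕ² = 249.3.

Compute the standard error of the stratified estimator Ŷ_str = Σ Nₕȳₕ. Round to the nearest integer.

6391

Var(Ŷ_str) = Σₕ Nₕ²(1 − fₕ)sₕ²/nₕ.
Tier 1: 19860²·(1 − 1709/19860)·63.6/1709 = 1.3415129 × 10^7.
Tier 2: 4559²·(1 − 780/4559)·783/780 = 1.7294724 × 10^7.
Tier 4: 12588²·(1 − 2977/12588)·249.3/2977 = 1.0131384 × 10^7.
Sum = 4.0841237 × 10^7.
SE = √(4.0841237 × 10^7) = 6391.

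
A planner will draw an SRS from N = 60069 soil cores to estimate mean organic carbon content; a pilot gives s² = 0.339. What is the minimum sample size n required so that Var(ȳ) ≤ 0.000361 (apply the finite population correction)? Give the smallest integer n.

925

Without fpc, n₀ = s²/D = 0.339/0.000361 = 939.0582.
With fpc, (1 − n/N)·s²/n ≤ D requires n ≥ n₀/(1 + n₀/N) = 939.0582/(1 + 939.0582/60069) = 924.6039.
Rounding up, n = 925.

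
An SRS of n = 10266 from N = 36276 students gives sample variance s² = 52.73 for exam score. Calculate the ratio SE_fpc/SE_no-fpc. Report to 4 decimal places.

0.8468

f = n/N = 10266/36276 = 0.28299702.
SE_no-fpc = √(s²/n) = 0.07166849; SE_fpc = √((1−f)s²/n) = 0.060686031.
Ratio = √(1−f) = 0.84676028.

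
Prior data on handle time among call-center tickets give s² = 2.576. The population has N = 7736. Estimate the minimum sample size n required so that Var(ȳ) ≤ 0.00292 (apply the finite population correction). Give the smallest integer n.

Without fpc, n₀ = s²/D = 2.576/0.00292 = 882.1918.
With fpc, (1 − n/N)·s²/n ≤ D requires n ≥ n₀/(1 + n₀/N) = 882.1918/(1 + 882.1918/7736) = 791.8872.
Rounding up, n = 792.

792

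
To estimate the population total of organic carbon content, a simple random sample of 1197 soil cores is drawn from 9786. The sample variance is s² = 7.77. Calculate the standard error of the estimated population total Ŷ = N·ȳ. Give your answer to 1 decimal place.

738.6

Var(Ŷ) = N²·Var(ȳ) = N²·(1 − n/N)·s²/n.
f = 1197/9786 = 0.12231760; Var(ȳ) = 0.87768240·7.77/1197 = 0.0056972367.
Var(Ŷ) = 9786² · 0.0056972367 = 545600.41.
SE(Ŷ) = √(545600.41) = 738.6.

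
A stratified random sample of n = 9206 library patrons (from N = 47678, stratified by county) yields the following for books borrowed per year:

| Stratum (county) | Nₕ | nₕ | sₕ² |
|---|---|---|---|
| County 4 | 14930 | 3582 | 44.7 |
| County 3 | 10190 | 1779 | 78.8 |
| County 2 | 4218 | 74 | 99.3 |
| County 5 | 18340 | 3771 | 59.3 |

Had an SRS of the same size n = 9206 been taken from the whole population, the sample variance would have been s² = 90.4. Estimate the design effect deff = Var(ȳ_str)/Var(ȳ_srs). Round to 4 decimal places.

1.8636

Var(ȳ_str) = Σ Wₕ²(1−fₕ)sₕ²/nₕ with Wₕ = Nₕ/47678:
  County 4: (14930/47678)²·(1−3582/14930)·44.7/3582 = 9.3009009 × 10^-4
  County 3: (10190/47678)²·(1−1779/10190)·78.8/1779 = 0.0016700752
  County 2: (4218/47678)²·(1−74/4218)·99.3/74 = 0.010318291
  County 5: (18340/47678)²·(1−3771/18340)·59.3/3771 = 0.0018483796
  → Var(ȳ_str) = 0.014766836.
Var(ȳ_srs) = (1 − 9206/47678)·90.4/9206 = 0.0079236301.
deff = 0.014766836 / 0.0079236301 = 1.8636.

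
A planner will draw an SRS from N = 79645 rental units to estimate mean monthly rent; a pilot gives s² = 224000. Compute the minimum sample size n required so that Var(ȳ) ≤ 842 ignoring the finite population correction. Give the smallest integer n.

Without fpc, n₀ = s²/D = 224000/842 = 266.0333.
Rounding up, n = 267.

267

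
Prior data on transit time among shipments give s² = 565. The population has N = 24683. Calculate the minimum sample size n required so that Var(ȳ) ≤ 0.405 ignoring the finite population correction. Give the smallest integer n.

1396

Without fpc, n₀ = s²/D = 565/0.405 = 1395.0617.
Rounding up, n = 1396.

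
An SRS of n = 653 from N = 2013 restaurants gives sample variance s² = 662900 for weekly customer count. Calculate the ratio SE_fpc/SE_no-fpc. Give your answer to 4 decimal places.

0.8220

f = n/N = 653/2013 = 0.32439146.
SE_no-fpc = √(s²/n) = 31.861588; SE_fpc = √((1−f)s²/n) = 26.188763.
Ratio = √(1−f) = 0.82195410.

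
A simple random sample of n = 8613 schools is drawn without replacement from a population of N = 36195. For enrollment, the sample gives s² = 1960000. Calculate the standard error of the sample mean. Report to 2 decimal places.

Under SRS without replacement, Var(ȳ) = (1 − f)·s²/n with f = n/N = 8613/36195 = 0.23796104.
Var(ȳ) = (1 − 0.23796104)·1960000/8613 = 0.76203896·227.56299 = 173.41186.
SE(ȳ) = √(173.41186) = 13.17.

13.17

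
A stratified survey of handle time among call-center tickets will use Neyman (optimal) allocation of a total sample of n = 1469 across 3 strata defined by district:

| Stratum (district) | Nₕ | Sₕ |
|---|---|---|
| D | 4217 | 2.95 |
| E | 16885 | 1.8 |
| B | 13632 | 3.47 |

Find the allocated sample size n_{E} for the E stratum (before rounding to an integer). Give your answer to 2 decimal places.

495.33

Neyman allocation: nₕ = n·NₕSₕ / Σⱼ NⱼSⱼ.
Σ NⱼSⱼ = 4217·2.95 + 16885·1.8 + 13632·3.47 = 90136.19.
n_{E} = 1469·16885·1.8 / 90136.19 = 495.33.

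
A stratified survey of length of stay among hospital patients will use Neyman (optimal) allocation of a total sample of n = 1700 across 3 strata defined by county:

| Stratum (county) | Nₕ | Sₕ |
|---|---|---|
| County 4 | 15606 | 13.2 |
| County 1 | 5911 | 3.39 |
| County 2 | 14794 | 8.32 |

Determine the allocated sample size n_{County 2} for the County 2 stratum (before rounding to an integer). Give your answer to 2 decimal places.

Neyman allocation: nₕ = n·NₕSₕ / Σⱼ NⱼSⱼ.
Σ NⱼSⱼ = 15606·13.2 + 5911·3.39 + 14794·8.32 = 349123.57.
n_{County 2} = 1700·14794·8.32 / 349123.57 = 599.35.

599.35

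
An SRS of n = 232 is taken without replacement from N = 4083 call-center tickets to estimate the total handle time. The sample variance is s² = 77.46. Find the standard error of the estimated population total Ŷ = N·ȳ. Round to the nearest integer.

2291

Var(Ŷ) = N²·Var(ȳ) = N²·(1 − n/N)·s²/n.
f = 232/4083 = 0.05682096; Var(ȳ) = 0.94317904·77.46/232 = 0.31490797.
Var(Ŷ) = 4083² · 0.31490797 = 5.2497958 × 10^6.
SE(Ŷ) = √(5.2497958 × 10^6) = 2291.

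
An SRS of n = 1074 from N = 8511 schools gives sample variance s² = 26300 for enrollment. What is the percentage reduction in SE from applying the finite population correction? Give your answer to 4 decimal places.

6.5222

f = n/N = 1074/8511 = 0.12618964.
SE_no-fpc = √(s²/n) = 4.9485246; SE_fpc = √((1−f)s²/n) = 4.6257731.
Ratio = √(1−f) = 0.93477824. Reduction = 100·(1 − 0.93477824) = 6.5222%.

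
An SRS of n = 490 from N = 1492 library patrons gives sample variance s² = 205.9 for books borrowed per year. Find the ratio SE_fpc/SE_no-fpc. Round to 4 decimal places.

f = n/N = 490/1492 = 0.32841823.
SE_no-fpc = √(s²/n) = 0.6482315; SE_fpc = √((1−f)s²/n) = 0.53122632.
Ratio = √(1−f) = 0.81950093.

0.8195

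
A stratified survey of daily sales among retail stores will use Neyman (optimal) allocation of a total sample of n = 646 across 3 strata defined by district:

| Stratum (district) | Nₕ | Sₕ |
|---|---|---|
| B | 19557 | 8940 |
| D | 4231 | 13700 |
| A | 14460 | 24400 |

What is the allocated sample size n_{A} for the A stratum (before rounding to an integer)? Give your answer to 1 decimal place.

Neyman allocation: nₕ = n·NₕSₕ / Σⱼ NⱼSⱼ.
Σ NⱼSⱼ = 19557·8940 + 4231·13700 + 14460·24400 = 5.8562828 × 10^8.
n_{A} = 646·14460·24400 / (5.8562828 × 10^8) = 389.2.

389.2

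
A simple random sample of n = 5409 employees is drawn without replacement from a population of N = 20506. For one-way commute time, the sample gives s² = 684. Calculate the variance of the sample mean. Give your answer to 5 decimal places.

0.09310

Under SRS without replacement, Var(ȳ) = (1 − f)·s²/n with f = n/N = 5409/20506 = 0.26377646.
Var(ȳ) = (1 − 0.26377646)·684/5409 = 0.73622354·0.12645591 = 0.093099816.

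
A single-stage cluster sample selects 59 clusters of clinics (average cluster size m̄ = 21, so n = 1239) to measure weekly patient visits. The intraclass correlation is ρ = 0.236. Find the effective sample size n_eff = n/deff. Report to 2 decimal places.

deff = 1 + (21 − 1)·0.236 = 1 + 4.72 = 5.72.
n_eff = 1239 / 5.72 = 216.61.

216.61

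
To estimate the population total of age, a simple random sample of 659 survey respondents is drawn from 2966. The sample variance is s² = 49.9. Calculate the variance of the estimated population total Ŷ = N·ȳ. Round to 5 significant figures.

518120

Var(Ŷ) = N²·Var(ȳ) = N²·(1 − n/N)·s²/n.
f = 659/2966 = 0.22218476; Var(ȳ) = 0.77781524·49.9/659 = 0.058896784.
Var(Ŷ) = 2966² · 0.058896784 = 518124.2.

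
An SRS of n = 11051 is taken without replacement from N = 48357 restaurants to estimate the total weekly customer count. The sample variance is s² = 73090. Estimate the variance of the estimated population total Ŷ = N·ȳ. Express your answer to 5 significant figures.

1.1931 × 10^10

Var(Ŷ) = N²·Var(ȳ) = N²·(1 − n/N)·s²/n.
f = 11051/48357 = 0.22852948; Var(ȳ) = 0.77147052·73090/11051 = 5.1024143.
Var(Ŷ) = 48357² · 5.1024143 = 1.1931483 × 10^10.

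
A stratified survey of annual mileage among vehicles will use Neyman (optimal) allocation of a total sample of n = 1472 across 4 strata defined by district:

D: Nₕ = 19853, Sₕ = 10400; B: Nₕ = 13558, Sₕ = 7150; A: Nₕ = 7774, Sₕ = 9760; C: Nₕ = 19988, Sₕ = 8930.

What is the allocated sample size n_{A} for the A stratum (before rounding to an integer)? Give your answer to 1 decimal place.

Neyman allocation: nₕ = n·NₕSₕ / Σⱼ NⱼSⱼ.
Σ NⱼSⱼ = 19853·10400 + 13558·7150 + 7774·9760 + 19988·8930 = 5.5777798 × 10^8.
n_{A} = 1472·7774·9760 / (5.5777798 × 10^8) = 200.2.

200.2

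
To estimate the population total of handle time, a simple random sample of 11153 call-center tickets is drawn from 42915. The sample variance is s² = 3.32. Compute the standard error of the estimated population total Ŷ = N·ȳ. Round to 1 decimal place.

637.0

Var(Ŷ) = N²·Var(ȳ) = N²·(1 − n/N)·s²/n.
f = 11153/42915 = 0.25988582; Var(ȳ) = 0.74011418·3.32/11153 = 2.2031553 × 10^-4.
Var(Ŷ) = 42915² · (2.2031553 × 10^-4) = 405754.5.
SE(Ŷ) = √(405754.5) = 637.0.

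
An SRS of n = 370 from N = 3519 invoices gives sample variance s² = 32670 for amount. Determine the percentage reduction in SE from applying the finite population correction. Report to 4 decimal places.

5.4031

f = n/N = 370/3519 = 0.10514351.
SE_no-fpc = √(s²/n) = 9.3966642; SE_fpc = √((1−f)s²/n) = 8.8889487.
Ratio = √(1−f) = 0.94596855. Reduction = 100·(1 − 0.94596855) = 5.4031%.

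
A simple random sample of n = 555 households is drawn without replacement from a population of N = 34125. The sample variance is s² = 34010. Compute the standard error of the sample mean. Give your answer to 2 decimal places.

7.76

Under SRS without replacement, Var(ȳ) = (1 − f)·s²/n with f = n/N = 555/34125 = 0.01626374.
Var(ȳ) = (1 − 0.01626374)·34010/555 = 0.98373626·61.279279 = 60.282649.
SE(ȳ) = √(60.282649) = 7.76.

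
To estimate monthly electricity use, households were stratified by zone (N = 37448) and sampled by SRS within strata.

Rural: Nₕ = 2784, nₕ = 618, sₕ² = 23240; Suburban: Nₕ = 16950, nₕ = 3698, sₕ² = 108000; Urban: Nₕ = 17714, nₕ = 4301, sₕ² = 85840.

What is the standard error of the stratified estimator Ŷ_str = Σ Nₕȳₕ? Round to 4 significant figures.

Var(Ŷ_str) = Σₕ Nₕ²(1 − fₕ)sₕ²/nₕ.
Rural: 2784²·(1 − 618/2784)·23240/618 = 2.2676464 × 10^8.
Suburban: 16950²·(1 − 3698/16950)·108000/3698 = 6.5600625 × 10^9.
Urban: 17714²·(1 − 4301/17714)·85840/4301 = 4.742014 × 10^9.
Sum = 1.1528841 × 10^10.
SE = √(1.1528841 × 10^10) = 107400.

107400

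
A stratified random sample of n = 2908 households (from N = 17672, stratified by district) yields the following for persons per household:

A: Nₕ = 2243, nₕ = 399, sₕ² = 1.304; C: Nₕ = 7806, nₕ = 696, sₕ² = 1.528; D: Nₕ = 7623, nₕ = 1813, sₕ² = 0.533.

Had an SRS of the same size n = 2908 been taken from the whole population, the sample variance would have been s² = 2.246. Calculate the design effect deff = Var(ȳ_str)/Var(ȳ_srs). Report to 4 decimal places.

0.7363

Var(ȳ_str) = Σ Wₕ²(1−fₕ)sₕ²/nₕ with Wₕ = Nₕ/17672:
  A: (2243/17672)²·(1−399/2243)·1.304/399 = 4.3283611 × 10^-5
  C: (7806/17672)²·(1−696/7806)·1.528/696 = 3.9015831 × 10^-4
  D: (7623/17672)²·(1−1813/7623)·0.533/1813 = 4.1692703 × 10^-5
  → Var(ȳ_str) = 4.7513462 × 10^-4.
Var(ȳ_srs) = (1 − 2908/17672)·2.246/2908 = 6.4525842 × 10^-4.
deff = (4.7513462 × 10^-4) / (6.4525842 × 10^-4) = 0.7363.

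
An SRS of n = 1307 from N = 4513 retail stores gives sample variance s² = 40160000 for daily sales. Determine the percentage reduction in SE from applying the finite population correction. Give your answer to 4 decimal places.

f = n/N = 1307/4513 = 0.28960780.
SE_no-fpc = √(s²/n) = 175.29077; SE_fpc = √((1−f)s²/n) = 147.74342.
Ratio = √(1−f) = 0.84284767. Reduction = 100·(1 − 0.84284767) = 15.7152%.

15.7152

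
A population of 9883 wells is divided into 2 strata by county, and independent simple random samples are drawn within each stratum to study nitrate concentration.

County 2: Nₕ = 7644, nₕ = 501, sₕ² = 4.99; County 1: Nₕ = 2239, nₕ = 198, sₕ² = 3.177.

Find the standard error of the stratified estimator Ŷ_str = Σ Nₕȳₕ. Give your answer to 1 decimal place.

785.6

Var(Ŷ_str) = Σₕ Nₕ²(1 − fₕ)sₕ²/nₕ.
County 2: 7644²·(1 − 501/7644)·4.99/501 = 543831.24.
County 1: 2239²·(1 − 198/2239)·3.177/198 = 73324.502.
Sum = 617155.74.
SE = √(617155.74) = 785.6.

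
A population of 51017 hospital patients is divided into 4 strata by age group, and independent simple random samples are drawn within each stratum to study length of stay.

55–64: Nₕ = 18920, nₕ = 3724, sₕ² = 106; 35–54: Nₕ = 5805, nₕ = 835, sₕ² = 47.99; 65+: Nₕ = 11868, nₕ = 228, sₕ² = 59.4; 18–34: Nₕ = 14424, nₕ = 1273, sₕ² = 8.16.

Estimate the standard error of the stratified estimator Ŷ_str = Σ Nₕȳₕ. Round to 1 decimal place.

Var(Ŷ_str) = Σₕ Nₕ²(1 − fₕ)sₕ²/nₕ.
55–64: 18920²·(1 − 3724/18920)·106/3724 = 8.1836418 × 10^6.
35–54: 5805²·(1 − 835/5805)·47.99/835 = 1.6581465 × 10^6.
65+: 11868²·(1 − 228/11868)·59.4/228 = 3.5990022 × 10^7.
18–34: 14424²·(1 − 1273/14424)·8.16/1273 = 1.2159235 × 10^6.
Sum = 4.7047734 × 10^7.
SE = √(4.7047734 × 10^7) = 6859.1.

6859.1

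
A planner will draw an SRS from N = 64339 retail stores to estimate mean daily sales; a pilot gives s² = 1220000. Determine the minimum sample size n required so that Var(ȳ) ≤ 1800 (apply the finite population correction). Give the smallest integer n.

671

Without fpc, n₀ = s²/D = 1220000/1800 = 677.7778.
With fpc, (1 − n/N)·s²/n ≤ D requires n ≥ n₀/(1 + n₀/N) = 677.7778/(1 + 677.7778/64339) = 670.7122.
Rounding up, n = 671.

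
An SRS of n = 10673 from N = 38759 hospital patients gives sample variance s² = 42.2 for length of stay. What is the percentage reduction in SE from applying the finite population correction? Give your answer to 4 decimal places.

f = n/N = 10673/38759 = 0.27536830.
SE_no-fpc = √(s²/n) = 0.062880063; SE_fpc = √((1−f)s²/n) = 0.053526844.
Ratio = √(1−f) = 0.85125302. Reduction = 100·(1 − 0.85125302) = 14.8747%.

14.8747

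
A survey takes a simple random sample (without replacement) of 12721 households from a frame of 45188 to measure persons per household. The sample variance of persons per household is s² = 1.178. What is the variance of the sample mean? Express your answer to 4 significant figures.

6.653 × 10^-5

Under SRS without replacement, Var(ȳ) = (1 − f)·s²/n with f = n/N = 12721/45188 = 0.28151279.
Var(ȳ) = (1 − 0.28151279)·1.178/12721 = 0.71848721·9.2602783 × 10^-5 = 6.6533915 × 10^-5.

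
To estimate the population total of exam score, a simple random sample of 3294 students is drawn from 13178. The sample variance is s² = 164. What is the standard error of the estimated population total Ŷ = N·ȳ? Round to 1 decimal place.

2546.5

Var(Ŷ) = N²·Var(ȳ) = N²·(1 − n/N)·s²/n.
f = 3294/13178 = 0.24996206; Var(ȳ) = 0.75003794·164/3294 = 0.037342508.
Var(Ŷ) = 13178² · 0.037342508 = 6.4848881 × 10^6.
SE(Ŷ) = √(6.4848881 × 10^6) = 2546.5.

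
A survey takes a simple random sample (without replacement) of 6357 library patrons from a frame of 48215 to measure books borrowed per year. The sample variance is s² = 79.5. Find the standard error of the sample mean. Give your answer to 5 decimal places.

0.10420

Under SRS without replacement, Var(ȳ) = (1 − f)·s²/n with f = n/N = 6357/48215 = 0.13184694.
Var(ȳ) = (1 − 0.13184694)·79.5/6357 = 0.86815306·0.012505899 = 0.010857035.
SE(ȳ) = √(0.010857035) = 0.10420.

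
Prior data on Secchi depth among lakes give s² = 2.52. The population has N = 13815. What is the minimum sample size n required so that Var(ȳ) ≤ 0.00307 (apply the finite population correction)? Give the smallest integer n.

Without fpc, n₀ = s²/D = 2.52/0.00307 = 820.8469.
With fpc, (1 − n/N)·s²/n ≤ D requires n ≥ n₀/(1 + n₀/N) = 820.8469/(1 + 820.8469/13815) = 774.8100.
Rounding up, n = 775.

775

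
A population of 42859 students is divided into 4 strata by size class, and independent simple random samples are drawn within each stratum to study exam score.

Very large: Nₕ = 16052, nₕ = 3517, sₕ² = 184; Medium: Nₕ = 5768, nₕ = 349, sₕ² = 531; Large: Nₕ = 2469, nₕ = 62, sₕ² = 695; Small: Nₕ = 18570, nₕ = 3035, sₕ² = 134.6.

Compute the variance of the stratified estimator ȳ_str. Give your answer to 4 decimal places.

0.0749

Var(ȳ_str) = Σₕ Wₕ²(1 − fₕ)sₕ²/nₕ with Wₕ = Nₕ/N, N = 42859.
Very large: Wₕ = 0.37453044; term = 0.37453044²·(1 − 0.21910042)·184/3517 = 0.005730795.
Medium: Wₕ = 0.13458083; term = 0.13458083²·(1 − 0.06050624)·531/349 = 0.025889844.
Large: Wₕ = 0.05760750; term = 0.05760750²·(1 − 0.02511138)·695/62 = 0.036266549.
Small: Wₕ = 0.43328122; term = 0.43328122²·(1 − 0.16343565)·134.6/3035 = 0.0069650696.
Sum = 0.074852258.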